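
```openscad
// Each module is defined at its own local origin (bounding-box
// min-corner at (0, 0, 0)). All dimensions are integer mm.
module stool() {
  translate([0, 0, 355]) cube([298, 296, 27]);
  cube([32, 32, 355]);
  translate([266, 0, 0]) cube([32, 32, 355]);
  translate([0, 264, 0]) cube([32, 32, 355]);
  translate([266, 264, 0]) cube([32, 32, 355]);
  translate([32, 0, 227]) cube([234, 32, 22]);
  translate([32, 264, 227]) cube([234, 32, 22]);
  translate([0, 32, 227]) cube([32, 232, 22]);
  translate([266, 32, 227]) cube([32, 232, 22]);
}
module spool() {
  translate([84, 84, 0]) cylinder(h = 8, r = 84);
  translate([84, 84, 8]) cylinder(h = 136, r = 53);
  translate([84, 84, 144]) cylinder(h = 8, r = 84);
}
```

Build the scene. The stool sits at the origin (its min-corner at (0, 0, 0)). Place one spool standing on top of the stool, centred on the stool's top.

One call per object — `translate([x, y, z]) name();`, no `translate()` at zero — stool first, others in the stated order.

stool();
translate([65, 64, 382]) spool();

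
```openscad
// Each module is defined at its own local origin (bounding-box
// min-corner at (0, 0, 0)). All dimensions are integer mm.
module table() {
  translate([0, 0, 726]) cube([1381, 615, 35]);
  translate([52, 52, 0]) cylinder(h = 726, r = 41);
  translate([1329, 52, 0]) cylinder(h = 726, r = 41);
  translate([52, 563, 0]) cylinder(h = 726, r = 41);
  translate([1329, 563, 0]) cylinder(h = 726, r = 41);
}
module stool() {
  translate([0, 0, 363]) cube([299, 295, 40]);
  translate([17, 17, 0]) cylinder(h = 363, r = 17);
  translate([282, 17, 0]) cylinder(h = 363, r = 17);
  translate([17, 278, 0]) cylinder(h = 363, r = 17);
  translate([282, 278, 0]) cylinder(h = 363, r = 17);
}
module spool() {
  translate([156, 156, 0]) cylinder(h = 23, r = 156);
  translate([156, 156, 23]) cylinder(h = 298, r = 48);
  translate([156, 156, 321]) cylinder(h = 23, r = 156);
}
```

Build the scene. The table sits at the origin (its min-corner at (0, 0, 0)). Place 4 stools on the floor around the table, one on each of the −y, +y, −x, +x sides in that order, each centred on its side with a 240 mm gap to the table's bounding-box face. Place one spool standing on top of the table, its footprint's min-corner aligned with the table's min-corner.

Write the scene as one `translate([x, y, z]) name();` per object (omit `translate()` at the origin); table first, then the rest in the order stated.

table();
translate([541, -535, 0]) stool();
translate([541, 855, 0]) stool();
translate([-539, 160, 0]) stool();
translate([1621, 160, 0]) stool();
translate([0, 0, 761]) spool();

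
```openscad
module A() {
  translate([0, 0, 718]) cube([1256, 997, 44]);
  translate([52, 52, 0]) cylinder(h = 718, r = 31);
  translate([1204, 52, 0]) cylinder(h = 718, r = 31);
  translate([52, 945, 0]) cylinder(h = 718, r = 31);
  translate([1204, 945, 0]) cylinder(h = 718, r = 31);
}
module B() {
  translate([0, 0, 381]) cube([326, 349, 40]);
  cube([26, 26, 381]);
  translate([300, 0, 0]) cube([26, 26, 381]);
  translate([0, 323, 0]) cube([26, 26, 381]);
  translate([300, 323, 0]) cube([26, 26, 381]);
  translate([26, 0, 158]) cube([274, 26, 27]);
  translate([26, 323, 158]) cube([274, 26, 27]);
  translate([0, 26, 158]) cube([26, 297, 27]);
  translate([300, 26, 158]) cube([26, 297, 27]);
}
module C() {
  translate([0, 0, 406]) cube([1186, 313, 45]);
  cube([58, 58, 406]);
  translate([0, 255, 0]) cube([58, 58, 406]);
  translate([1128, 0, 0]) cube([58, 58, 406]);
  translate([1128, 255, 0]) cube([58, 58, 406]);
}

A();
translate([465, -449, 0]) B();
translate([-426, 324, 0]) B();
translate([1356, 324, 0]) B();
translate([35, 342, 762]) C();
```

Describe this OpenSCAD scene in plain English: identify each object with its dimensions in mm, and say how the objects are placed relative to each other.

A is a rectangular dining table. The top is 1256×997×44 mm with its upper surface at z = 762 mm. It stands on four round legs of 62 mm diameter, each leg's bounding box inset 21 mm from the nearest pair of top edges, running from the floor to the underside of the top.

B is a four-legged stool. The seat is 326×349 mm, 40 mm thick, top at z = 421 mm. It stands on four square legs, each 26×26 mm in cross-section, from z = 0 to the seat underside, each flush with a corner of the seat. Four stretchers, 26 mm wide and 27 mm tall, connect adjacent legs with their undersides at z = 158 mm, each running between the inner faces of the legs it joins and aligned with the legs' outer faces on the other axis.

C is a long wooden bench with a 1186 mm (x) × 313 mm (y) seat, 45 mm thick, its top surface 451 mm above the floor. Four 58 mm square legs at the seat corners, flush with the edges, run from z = 0 to the seat underside.

Three stools sit around the table at the −y, −x, +x sides. The bench is on top of the table, centred.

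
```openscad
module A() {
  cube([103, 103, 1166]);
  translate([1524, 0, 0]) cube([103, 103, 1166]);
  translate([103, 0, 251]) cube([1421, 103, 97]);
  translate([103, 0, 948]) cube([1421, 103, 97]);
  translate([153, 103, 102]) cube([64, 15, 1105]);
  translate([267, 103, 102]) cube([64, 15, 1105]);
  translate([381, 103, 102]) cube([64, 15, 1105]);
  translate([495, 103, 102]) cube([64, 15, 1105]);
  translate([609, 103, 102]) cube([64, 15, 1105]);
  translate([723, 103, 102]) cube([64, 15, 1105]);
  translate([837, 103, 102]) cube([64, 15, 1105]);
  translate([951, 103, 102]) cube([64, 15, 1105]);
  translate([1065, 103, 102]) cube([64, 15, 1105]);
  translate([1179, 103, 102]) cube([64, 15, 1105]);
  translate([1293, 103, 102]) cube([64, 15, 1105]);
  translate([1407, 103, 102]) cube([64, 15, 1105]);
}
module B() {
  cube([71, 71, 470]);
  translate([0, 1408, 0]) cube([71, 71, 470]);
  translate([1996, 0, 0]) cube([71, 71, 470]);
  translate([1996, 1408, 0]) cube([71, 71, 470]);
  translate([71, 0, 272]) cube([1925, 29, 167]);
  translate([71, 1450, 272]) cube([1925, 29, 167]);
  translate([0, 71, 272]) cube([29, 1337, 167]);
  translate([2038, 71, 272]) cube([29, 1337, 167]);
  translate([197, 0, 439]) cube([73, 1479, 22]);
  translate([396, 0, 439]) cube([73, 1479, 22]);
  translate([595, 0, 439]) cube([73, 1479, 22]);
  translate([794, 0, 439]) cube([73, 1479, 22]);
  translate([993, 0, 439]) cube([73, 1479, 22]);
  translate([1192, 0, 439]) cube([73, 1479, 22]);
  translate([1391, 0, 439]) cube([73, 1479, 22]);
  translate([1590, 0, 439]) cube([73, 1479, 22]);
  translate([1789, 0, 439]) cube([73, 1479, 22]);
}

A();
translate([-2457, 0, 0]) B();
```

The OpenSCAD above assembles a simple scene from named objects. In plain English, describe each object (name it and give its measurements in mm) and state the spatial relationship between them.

A is a fence section. Two 103×103 mm posts, 1166 mm tall, stand on the floor with a clear span of 1421 mm between their inner faces. Two horizontal rails of 103×97 mm section span the gap between the posts with their undersides at z = 251 mm and z = 948 mm, flush with the posts' −y face. 12 pickets, each 64 mm wide, 15 mm thick and 1105 mm tall, are fixed to the +y face of the rails with their bottoms at z = 102 mm, evenly spaced across the span with equal gaps (rounded down to the nearest mm) at the −x end and between each pair — any rounding remainder accumulates at the +x end.

B is a bed frame 2067 mm long (x) by 1479 mm wide (y). Four 71×71 mm corner posts, 470 mm tall, at the corners of the footprint. Four rails of 29 mm thickness and 167 mm height run between adjacent posts with their undersides at z = 272 mm, their outer faces flush with the outside of the frame (the two x-running rails run between the posts' inner faces; the two y-running rails run between the posts' inner faces). 9 slats, each 73 mm wide (x) and 22 mm thick, lie across the top of the two x-running rails, running the full 1479 mm width of the frame in y; the slats are evenly spaced along x between the inner faces of the end posts with equal gaps (rounded down to the nearest mm) at the −x end and between each pair — any rounding remainder accumulates at the +x end.

The bed frame is on the floor beside the fence section on its −x side.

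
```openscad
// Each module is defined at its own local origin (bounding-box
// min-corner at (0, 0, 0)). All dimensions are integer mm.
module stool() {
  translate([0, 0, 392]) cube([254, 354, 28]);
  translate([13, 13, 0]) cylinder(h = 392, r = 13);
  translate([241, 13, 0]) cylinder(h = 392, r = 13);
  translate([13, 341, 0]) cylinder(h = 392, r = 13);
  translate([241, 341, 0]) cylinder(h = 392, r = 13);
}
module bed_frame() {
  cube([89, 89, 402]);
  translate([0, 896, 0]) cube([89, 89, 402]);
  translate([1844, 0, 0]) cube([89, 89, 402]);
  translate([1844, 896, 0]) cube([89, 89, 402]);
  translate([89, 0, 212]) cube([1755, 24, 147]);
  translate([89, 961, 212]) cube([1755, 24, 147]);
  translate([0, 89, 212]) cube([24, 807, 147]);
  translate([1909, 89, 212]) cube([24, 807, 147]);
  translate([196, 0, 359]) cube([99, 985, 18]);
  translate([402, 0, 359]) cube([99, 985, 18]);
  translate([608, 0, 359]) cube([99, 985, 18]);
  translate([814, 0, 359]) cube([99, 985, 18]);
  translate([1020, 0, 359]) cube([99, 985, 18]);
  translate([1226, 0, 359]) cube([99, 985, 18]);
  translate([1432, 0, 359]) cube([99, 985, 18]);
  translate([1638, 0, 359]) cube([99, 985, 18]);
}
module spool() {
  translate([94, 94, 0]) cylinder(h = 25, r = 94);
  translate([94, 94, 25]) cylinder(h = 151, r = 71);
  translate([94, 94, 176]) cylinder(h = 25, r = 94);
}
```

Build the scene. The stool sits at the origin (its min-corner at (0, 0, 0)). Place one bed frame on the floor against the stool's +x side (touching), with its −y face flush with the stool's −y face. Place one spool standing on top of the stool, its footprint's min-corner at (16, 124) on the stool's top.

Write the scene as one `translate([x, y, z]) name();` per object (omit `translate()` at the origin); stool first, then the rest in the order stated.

stool();
translate([254, 0, 0]) bed_frame();
translate([16, 124, 420]) spool();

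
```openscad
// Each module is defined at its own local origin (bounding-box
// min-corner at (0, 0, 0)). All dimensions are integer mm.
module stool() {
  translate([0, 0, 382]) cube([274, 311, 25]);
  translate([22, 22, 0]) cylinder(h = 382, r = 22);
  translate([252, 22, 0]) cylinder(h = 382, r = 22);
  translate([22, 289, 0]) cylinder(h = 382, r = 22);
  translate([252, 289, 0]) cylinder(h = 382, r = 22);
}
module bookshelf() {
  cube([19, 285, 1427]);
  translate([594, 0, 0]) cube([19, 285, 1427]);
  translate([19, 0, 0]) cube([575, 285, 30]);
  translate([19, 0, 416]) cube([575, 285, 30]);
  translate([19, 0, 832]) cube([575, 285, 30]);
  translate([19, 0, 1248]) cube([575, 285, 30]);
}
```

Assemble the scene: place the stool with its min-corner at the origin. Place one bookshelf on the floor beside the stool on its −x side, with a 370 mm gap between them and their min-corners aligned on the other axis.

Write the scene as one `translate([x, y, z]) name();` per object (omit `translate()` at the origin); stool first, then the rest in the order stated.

stool();
translate([-983, 0, 0]) bookshelf();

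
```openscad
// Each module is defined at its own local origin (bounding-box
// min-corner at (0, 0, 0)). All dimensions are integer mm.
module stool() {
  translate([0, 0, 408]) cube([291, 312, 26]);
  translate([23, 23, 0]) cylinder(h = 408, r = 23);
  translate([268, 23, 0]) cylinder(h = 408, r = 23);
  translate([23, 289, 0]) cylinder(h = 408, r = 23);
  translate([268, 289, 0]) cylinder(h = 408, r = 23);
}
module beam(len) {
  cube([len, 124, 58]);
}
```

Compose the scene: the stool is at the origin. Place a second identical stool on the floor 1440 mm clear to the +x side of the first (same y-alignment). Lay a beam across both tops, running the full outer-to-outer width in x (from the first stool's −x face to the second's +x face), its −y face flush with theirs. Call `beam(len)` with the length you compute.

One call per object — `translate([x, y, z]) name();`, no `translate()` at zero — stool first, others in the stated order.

stool();
translate([1731, 0, 0]) stool();
translate([0, 0, 434]) beam(2022);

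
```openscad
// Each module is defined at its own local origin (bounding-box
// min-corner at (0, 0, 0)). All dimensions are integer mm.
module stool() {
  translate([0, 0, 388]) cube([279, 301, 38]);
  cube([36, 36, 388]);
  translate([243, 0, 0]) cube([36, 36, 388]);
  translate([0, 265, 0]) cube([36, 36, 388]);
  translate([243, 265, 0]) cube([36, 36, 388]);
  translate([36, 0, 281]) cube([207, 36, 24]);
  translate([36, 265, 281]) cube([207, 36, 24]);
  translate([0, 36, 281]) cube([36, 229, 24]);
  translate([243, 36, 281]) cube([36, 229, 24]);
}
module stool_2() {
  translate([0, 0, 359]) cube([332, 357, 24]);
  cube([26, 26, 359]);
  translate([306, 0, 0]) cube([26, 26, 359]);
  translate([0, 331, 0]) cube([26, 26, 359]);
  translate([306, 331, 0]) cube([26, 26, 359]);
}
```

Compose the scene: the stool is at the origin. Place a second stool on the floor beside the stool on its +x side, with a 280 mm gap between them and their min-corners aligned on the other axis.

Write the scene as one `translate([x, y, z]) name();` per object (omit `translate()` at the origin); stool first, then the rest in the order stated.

stool();
translate([559, 0, 0]) stool_2();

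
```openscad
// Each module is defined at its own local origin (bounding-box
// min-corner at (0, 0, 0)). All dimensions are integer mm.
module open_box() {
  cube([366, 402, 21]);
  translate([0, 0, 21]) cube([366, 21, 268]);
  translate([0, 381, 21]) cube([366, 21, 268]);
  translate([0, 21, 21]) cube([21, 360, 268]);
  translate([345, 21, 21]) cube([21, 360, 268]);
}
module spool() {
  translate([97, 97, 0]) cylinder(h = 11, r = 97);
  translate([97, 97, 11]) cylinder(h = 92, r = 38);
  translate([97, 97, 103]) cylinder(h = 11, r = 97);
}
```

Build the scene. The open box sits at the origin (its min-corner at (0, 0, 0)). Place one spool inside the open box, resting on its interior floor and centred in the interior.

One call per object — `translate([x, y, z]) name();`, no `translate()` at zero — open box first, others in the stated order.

open_box();
translate([86, 104, 21]) spool();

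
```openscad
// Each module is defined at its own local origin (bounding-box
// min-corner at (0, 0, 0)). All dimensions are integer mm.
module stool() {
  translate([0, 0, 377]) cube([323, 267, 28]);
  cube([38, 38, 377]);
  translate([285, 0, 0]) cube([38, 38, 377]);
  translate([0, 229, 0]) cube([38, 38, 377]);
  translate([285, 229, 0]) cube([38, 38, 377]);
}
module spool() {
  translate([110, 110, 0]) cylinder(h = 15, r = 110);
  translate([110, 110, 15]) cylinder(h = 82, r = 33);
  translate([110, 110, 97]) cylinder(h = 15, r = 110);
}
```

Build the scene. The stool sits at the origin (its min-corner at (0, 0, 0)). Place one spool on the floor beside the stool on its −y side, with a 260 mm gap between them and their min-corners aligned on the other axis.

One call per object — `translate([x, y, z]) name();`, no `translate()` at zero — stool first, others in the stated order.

stool();
translate([0, -480, 0]) spool();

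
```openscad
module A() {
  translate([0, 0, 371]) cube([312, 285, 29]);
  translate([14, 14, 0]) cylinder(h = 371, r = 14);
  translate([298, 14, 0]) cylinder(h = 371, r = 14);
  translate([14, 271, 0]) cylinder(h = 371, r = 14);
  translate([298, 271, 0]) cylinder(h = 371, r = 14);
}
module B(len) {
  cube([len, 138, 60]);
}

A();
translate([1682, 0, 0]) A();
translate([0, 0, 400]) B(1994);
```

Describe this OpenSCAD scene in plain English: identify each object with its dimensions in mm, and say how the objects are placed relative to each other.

A is a four-legged stool. The seat is 312×285 mm, 29 mm thick, top at z = 400 mm. It stands on four round legs, each 28 mm in diameter, from z = 0 to the seat underside, each leg's axis is inset half a diameter from the nearest pair of seat edges (so the leg's bounding box is flush with the corner).

B is a rectangular beam 1994 mm long (x), 138 mm deep (y), 60 mm thick (z).

The beam spans the tops of two stools placed 1370 mm apart, resting at z = 400 mm.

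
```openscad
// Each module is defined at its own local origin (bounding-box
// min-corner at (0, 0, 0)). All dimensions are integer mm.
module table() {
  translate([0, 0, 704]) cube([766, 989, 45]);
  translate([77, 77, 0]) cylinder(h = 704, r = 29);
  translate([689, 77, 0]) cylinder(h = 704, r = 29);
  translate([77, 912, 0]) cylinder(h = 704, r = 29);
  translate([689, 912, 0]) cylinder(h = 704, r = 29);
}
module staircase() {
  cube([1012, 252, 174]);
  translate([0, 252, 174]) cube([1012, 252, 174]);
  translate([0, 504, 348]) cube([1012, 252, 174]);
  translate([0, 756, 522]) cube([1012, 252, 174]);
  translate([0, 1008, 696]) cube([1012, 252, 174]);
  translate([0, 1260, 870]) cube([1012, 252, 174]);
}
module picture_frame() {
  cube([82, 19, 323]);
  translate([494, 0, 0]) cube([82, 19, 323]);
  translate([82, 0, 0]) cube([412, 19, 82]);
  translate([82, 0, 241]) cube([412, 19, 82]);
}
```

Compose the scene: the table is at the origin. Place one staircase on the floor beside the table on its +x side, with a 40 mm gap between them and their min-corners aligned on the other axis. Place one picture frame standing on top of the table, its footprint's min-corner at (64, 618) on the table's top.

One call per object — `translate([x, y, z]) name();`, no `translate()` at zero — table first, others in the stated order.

table();
translate([806, 0, 0]) staircase();
translate([64, 618, 749]) picture_frame();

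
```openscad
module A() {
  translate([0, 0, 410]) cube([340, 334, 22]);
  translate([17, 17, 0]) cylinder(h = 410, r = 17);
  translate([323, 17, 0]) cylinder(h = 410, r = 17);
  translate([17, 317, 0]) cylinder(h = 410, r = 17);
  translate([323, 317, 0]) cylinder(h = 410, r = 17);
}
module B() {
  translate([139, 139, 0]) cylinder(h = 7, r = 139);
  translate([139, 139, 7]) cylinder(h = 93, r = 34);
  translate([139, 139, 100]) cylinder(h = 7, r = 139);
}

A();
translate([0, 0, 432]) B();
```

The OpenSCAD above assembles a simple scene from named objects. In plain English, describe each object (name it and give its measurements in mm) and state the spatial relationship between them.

A is a simple wooden stool: a rectangular seat 340 mm (x) by 334 mm (y), 22 mm thick, top face at z = 432 mm, on four round legs, each 34 mm in diameter. The legs rest on z = 0, each leg's axis is inset half a diameter from the nearest pair of seat edges (so the leg's bounding box is flush with the corner).

B is a spool: two coaxial disc flanges of radius 139 mm and thickness 7 mm, joined by a core cylinder of radius 34 mm and height 93 mm. The lower flange rests on z = 0 and the three cylinders share a vertical axis.

The spool is on top of the stool.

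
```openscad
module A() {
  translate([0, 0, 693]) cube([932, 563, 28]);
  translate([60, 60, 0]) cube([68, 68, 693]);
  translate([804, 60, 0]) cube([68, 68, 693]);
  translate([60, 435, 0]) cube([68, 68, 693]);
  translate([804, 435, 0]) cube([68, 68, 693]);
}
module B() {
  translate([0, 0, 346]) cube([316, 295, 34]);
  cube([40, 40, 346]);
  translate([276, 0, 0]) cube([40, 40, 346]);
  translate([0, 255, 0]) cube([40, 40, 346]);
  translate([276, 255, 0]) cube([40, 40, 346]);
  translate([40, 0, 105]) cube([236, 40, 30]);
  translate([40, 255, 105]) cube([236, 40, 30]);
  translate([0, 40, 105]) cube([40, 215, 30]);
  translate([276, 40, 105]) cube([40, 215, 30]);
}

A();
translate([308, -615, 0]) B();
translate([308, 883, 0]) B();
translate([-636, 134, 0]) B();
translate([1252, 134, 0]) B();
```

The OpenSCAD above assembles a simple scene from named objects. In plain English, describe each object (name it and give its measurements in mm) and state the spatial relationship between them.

A is a table: top 932 mm (x) × 563 mm (y), 28 mm thick, upper face at z = 721 mm, on four 68×68 mm square legs, each inset 60 mm from the nearest pair of top edges, running from z = 0 to the bottom of the top.

B is a four-legged stool. The seat is 316×295 mm, 34 mm thick, top at z = 380 mm. It stands on four square legs, each 40×40 mm in cross-section, from z = 0 to the seat underside, each flush with a corner of the seat. Four stretchers, 40 mm wide and 30 mm tall, connect adjacent legs with their undersides at z = 105 mm, each running between the inner faces of the legs it joins and aligned with the legs' outer faces on the other axis.

Four stools sit around the table at the −y, +y, −x, +x sides.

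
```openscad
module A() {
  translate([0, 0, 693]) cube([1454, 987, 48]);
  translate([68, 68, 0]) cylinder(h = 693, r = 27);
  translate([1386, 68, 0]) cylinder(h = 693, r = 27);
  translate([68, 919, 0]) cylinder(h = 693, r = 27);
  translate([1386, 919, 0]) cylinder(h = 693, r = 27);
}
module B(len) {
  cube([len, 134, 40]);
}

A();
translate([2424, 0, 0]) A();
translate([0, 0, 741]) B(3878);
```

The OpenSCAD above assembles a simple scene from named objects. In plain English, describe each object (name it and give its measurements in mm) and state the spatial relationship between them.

A is a table: top 1454 mm (x) × 987 mm (y), 48 mm thick, upper face at z = 741 mm, on four round legs of 54 mm diameter, each leg's bounding box inset 41 mm from the nearest pair of top edges, running from z = 0 to the bottom of the top.

B is a rectangular beam 3878 mm long (x), 134 mm deep (y), 40 mm thick (z).

The beam spans the tops of two tables placed 970 mm apart, resting at z = 741 mm.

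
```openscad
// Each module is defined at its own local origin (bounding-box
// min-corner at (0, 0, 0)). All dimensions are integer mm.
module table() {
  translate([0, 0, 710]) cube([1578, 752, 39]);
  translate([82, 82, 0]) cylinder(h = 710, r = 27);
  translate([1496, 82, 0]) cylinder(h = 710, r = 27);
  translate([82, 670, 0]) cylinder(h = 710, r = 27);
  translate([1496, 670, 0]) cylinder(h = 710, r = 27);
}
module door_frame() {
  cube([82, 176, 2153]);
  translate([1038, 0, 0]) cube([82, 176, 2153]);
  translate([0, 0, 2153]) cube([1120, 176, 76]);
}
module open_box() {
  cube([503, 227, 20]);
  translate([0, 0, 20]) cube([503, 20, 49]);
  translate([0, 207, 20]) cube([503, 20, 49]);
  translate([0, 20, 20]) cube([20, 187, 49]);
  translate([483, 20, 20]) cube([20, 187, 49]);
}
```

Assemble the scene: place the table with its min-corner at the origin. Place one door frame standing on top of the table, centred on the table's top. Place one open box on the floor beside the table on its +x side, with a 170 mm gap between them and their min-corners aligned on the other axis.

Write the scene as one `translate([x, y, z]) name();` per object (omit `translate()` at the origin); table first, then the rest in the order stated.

table();
translate([229, 288, 749]) door_frame();
translate([1748, 0, 0]) open_box();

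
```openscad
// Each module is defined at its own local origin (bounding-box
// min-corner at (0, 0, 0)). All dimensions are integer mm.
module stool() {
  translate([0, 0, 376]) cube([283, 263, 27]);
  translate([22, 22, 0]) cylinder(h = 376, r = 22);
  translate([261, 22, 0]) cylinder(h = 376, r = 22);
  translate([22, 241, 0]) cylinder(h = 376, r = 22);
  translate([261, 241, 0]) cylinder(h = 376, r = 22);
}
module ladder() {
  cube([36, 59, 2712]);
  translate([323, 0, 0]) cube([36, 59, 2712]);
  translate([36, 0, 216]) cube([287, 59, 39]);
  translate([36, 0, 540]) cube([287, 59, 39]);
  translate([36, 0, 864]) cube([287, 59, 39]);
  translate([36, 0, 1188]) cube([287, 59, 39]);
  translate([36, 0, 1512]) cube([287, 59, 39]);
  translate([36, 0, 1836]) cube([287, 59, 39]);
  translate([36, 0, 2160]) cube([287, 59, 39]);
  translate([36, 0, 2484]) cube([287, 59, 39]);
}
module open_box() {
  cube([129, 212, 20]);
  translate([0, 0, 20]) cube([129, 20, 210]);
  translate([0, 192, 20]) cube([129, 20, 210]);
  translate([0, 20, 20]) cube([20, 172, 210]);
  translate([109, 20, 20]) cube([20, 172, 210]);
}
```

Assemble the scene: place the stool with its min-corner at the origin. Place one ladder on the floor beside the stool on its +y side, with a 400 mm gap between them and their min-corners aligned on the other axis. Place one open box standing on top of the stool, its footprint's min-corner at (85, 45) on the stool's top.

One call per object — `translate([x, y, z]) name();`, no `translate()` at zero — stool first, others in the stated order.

stool();
translate([0, 663, 0]) ladder();
translate([85, 45, 403]) open_box();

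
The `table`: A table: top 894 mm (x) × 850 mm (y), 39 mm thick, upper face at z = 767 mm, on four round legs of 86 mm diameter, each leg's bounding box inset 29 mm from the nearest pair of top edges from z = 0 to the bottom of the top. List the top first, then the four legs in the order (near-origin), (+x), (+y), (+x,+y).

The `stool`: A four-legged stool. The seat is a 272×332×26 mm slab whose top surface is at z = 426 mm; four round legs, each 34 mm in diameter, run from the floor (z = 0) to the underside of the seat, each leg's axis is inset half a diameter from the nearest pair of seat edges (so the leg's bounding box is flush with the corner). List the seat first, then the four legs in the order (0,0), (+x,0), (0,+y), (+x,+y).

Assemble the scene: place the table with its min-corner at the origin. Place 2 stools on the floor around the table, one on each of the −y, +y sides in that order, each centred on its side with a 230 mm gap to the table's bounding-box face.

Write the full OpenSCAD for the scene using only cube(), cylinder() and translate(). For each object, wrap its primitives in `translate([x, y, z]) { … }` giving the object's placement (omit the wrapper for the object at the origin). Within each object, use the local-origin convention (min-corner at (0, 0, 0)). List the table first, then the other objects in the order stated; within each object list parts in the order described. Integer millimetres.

translate([0, 0, 728]) cube([894, 850, 39]);
translate([72, 72, 0]) cylinder(h = 728, r = 43);
translate([822, 72, 0]) cylinder(h = 728, r = 43);
translate([72, 778, 0]) cylinder(h = 728, r = 43);
translate([822, 778, 0]) cylinder(h = 728, r = 43);
translate([311, -562, 0]) {
  translate([0, 0, 400]) cube([272, 332, 26]);
  translate([17, 17, 0]) cylinder(h = 400, r = 17);
  translate([255, 17, 0]) cylinder(h = 400, r = 17);
  translate([17, 315, 0]) cylinder(h = 400, r = 17);
  translate([255, 315, 0]) cylinder(h = 400, r = 17);
}
translate([311, 1080, 0]) {
  translate([0, 0, 400]) cube([272, 332, 26]);
  translate([17, 17, 0]) cylinder(h = 400, r = 17);
  translate([255, 17, 0]) cylinder(h = 400, r = 17);
  translate([17, 315, 0]) cylinder(h = 400, r = 17);
  translate([255, 315, 0]) cylinder(h = 400, r = 17);
}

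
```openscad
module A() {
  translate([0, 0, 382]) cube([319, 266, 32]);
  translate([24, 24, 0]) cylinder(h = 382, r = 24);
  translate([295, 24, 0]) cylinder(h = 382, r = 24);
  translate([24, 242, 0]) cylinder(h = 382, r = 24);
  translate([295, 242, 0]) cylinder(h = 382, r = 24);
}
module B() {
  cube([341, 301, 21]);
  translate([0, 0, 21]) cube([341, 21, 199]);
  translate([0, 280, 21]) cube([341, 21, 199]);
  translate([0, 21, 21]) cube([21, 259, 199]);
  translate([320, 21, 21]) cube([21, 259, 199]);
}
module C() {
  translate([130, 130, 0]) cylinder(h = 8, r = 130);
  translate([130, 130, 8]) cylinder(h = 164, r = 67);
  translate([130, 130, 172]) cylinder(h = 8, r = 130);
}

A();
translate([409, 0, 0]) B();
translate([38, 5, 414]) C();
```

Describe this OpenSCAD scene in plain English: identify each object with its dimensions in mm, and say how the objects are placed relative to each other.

A is a simple wooden stool: a rectangular seat 319 mm (x) by 266 mm (y), 32 mm thick, top face at z = 414 mm, on four round legs, each 48 mm in diameter. The legs rest on z = 0, each leg's axis is inset half a diameter from the nearest pair of seat edges (so the leg's bounding box is flush with the corner).

B is an open-topped rectangular box: outside dimensions 341×301×220 mm, with a uniform wall and base thickness of 21 mm. The base is a full 341×301 slab on the floor; four walls sit on top of the base. The front and back walls (the −y and +y sides) span the full width; the two side walls fit between them.

C is a spool: two coaxial disc flanges of radius 130 mm and thickness 8 mm, joined by a core cylinder of radius 67 mm and height 164 mm. The lower flange rests on z = 0 and the three cylinders share a vertical axis.

The open box is on the floor beside the stool on its +x side. The spool is on top of the stool.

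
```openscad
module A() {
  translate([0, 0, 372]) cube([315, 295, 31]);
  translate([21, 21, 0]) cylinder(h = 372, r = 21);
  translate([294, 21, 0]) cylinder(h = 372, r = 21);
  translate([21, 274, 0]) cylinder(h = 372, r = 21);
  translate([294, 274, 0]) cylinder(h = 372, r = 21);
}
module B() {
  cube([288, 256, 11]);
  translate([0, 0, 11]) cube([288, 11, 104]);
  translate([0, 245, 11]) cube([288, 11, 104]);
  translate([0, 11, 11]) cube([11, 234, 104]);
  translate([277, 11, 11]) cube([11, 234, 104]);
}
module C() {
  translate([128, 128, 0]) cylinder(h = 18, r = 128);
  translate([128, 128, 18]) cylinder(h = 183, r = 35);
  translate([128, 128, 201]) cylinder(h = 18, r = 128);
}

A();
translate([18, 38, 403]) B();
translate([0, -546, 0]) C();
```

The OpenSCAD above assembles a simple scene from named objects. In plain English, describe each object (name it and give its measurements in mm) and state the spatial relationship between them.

A is a four-legged stool. The seat is a 315×295×31 mm slab whose top surface is at z = 403 mm; four round legs, each 42 mm in diameter, run from the floor (z = 0) to the underside of the seat, each leg's axis is inset half a diameter from the nearest pair of seat edges (so the leg's bounding box is flush with the corner).

B is an open storage box with external size 288×256×115 mm and wall thickness 11 mm (the base is also 11 mm thick). The base covers the whole footprint; the four walls stand on the base, with the y-facing walls full-width and the x-facing walls fitting between their inner faces.

C is a spool: two coaxial disc flanges of radius 128 mm and thickness 18 mm, joined by a core cylinder of radius 35 mm and height 183 mm. The lower flange rests on z = 0 and the three cylinders share a vertical axis.

The open box is on top of the stool. The spool is on the floor beside the stool on its −y side.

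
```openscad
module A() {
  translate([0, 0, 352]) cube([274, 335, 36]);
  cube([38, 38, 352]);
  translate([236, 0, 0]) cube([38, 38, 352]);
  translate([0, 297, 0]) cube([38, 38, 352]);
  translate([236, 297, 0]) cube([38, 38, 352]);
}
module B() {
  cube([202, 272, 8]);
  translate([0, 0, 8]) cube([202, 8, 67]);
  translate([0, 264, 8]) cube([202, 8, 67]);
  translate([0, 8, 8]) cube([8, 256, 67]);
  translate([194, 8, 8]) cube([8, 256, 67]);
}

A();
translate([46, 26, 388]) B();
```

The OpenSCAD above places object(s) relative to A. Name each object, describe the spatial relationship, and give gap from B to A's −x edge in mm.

A is a stool. B is an open box. The open box is on top of the stool. The gap from the open box to the stool's −x edge is 46 mm.

The open box's min-x is at 46; the stool's min-x is 0; gap = 46 mm.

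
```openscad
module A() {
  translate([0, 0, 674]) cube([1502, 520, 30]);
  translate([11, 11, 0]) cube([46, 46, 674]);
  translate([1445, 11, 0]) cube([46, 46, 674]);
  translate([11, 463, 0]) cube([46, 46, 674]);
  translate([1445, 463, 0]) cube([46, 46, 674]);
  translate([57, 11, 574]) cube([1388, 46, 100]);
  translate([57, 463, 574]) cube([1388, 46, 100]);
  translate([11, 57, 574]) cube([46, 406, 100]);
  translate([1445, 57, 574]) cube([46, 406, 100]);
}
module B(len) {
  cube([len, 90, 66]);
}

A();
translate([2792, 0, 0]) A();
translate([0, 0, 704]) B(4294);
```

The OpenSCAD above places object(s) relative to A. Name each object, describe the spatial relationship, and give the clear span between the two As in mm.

Second table starts at x = 2792; first ends at x = 1502; clear span = 2792 − 1502 = 1290 mm.

A is a table. B is a beam. A beam spans the tops of two tables. The clear span between the two tables is 1290 mm.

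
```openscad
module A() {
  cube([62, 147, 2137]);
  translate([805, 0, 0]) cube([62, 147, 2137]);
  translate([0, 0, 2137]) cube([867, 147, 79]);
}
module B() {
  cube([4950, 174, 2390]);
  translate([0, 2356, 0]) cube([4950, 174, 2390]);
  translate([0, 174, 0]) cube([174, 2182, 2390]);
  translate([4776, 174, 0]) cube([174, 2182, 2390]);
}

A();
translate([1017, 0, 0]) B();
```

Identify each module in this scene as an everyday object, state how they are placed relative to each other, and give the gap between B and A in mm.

The house frame's nearest face is 150 mm from the door frame's +x face.

A is a door frame. B is a house frame. The house frame is on the floor beside the door frame on its +x side. The gap between the house frame and the door frame is 150 mm.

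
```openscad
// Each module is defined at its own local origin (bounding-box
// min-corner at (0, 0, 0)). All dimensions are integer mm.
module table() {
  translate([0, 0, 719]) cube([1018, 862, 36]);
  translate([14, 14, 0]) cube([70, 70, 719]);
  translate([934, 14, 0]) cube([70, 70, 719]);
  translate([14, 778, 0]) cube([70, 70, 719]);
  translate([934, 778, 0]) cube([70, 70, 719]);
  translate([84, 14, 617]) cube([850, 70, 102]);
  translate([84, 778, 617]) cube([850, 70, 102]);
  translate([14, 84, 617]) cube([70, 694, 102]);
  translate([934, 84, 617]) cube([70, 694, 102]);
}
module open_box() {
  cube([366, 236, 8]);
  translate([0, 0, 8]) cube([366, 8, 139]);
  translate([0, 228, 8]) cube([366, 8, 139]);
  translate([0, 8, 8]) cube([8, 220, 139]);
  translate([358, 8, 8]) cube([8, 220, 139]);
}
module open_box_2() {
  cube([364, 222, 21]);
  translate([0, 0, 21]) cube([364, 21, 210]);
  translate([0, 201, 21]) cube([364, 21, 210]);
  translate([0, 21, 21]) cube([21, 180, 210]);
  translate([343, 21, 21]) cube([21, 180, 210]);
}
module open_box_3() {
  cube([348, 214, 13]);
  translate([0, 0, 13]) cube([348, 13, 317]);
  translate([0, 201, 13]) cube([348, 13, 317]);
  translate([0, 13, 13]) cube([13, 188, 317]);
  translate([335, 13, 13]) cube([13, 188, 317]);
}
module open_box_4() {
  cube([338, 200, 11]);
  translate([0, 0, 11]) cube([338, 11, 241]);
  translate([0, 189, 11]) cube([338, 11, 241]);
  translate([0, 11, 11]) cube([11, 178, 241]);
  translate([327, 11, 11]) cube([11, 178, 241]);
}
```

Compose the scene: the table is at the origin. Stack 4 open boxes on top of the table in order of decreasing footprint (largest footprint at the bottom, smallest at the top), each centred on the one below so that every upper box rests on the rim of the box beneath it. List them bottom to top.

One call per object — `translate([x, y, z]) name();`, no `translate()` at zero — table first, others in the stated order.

table();
translate([326, 313, 755]) open_box();
translate([327, 320, 902]) open_box_2();
translate([335, 324, 1133]) open_box_3();
translate([340, 331, 1463]) open_box_4();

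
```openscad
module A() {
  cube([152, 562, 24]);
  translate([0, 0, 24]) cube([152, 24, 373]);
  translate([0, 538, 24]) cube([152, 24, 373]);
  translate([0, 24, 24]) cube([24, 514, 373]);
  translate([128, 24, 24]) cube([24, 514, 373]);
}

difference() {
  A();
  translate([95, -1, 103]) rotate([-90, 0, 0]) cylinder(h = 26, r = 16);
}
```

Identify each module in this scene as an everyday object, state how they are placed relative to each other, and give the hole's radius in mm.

The subtracted cylinder has r = 16 mm.

A is an open box. The open box has a circular hole through its front wall. The hole's radius is 16 mm.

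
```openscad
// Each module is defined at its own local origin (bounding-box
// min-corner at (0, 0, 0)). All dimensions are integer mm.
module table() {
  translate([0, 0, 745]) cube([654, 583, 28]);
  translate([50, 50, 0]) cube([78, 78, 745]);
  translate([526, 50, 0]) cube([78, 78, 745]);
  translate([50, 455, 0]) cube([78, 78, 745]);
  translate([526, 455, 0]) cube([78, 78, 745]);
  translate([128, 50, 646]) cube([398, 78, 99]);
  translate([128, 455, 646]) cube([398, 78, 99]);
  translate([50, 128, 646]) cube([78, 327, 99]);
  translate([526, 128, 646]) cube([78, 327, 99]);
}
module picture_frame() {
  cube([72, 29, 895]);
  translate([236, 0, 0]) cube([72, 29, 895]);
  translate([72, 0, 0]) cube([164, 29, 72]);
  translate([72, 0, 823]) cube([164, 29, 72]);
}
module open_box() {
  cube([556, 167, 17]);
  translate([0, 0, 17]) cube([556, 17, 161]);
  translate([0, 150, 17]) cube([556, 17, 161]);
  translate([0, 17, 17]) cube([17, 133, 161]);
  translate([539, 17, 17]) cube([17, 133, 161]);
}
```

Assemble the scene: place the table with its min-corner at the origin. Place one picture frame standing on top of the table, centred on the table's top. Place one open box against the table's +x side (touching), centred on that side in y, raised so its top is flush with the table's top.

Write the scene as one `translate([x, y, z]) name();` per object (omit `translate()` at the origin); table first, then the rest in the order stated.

table();
translate([173, 277, 773]) picture_frame();
translate([654, 208, 595]) open_box();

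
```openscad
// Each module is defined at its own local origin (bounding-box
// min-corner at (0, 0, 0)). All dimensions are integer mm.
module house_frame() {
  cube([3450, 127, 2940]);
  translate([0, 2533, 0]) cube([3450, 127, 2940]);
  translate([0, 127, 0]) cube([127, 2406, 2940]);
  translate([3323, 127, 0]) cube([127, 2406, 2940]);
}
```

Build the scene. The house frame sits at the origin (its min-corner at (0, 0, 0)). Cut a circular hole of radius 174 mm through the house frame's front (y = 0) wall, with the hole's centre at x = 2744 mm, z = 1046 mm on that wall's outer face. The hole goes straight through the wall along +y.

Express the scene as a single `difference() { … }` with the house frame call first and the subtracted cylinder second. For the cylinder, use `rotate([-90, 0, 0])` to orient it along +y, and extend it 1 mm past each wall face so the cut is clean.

difference() {
  house_frame();
  translate([2744, -1, 1046]) rotate([-90, 0, 0]) cylinder(h = 129, r = 174);
}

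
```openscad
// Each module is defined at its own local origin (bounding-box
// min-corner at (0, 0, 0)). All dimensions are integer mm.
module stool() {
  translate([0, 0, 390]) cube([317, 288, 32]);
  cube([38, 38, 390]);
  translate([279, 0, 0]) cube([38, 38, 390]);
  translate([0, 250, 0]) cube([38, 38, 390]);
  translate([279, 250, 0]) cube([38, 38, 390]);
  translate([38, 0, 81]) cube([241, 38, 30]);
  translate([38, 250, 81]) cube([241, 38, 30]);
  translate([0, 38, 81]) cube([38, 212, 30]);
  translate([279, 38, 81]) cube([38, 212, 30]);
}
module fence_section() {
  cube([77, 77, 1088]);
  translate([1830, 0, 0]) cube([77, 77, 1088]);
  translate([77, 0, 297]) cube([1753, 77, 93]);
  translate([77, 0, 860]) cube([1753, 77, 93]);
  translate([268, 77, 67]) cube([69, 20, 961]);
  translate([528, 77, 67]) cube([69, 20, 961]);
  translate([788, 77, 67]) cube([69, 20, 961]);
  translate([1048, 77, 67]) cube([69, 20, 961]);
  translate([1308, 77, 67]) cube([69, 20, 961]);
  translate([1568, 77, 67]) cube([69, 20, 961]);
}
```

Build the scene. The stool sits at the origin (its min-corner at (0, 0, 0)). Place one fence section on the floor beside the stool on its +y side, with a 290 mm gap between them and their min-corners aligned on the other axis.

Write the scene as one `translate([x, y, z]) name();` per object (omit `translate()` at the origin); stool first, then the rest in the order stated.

stool();
translate([0, 578, 0]) fence_section();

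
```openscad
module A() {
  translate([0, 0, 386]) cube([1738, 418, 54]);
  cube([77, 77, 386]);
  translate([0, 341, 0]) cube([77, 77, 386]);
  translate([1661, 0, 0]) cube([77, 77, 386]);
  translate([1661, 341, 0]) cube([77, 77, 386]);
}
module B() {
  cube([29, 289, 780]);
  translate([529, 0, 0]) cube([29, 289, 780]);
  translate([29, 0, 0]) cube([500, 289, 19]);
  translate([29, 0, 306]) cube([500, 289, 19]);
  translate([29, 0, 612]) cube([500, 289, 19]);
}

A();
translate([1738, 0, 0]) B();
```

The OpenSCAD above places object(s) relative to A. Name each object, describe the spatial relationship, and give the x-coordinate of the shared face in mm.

A is a bench. B is a bookshelf. The bookshelf is against the bench's +x side, with their −y faces flush. The x-coordinate of the shared face is 1738 mm.

The bench's +x face and the bookshelf's −x face are both at x = 1738 mm.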